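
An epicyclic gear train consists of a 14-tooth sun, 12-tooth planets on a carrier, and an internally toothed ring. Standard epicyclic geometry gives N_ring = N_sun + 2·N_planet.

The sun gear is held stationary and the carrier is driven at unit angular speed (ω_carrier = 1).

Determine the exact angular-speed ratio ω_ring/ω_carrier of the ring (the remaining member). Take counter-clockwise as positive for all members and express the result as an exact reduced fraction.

N_ring = 14 + 2·12 = 38
14(ω_s−ω_c) = −38(ω_r−ω_c),  ω_s=0, ω_c=1
ω_r = 1 − (14/38)(0−1) = 26/19
ω_r/ω_c = 26/19

26/19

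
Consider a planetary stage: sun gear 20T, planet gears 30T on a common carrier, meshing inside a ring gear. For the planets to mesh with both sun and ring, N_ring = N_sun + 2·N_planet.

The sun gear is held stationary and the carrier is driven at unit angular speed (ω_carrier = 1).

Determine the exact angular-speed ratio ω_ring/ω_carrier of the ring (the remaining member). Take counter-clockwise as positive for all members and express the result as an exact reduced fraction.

N_ring = 20 + 2·30 = 80
20(ω_s−ω_c) = −80(ω_r−ω_c),  ω_s=0, ω_c=1
ω_r = 1 − (20/80)(0−1) = 5/4
ω_r/ω_c = 5/4

5/4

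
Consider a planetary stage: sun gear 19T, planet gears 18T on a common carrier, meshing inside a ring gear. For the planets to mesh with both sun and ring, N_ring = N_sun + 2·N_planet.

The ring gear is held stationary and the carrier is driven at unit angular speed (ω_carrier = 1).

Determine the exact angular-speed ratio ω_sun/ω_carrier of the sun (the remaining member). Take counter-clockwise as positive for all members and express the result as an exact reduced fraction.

74/19

N_ring = 19 + 2·18 = 55
19(ω_s−ω_c) = −55(ω_r−ω_c),  ω_r=0, ω_c=1
ω_s = 1 − (55/19)(0−1) = 74/19
ω_s/ω_c = 74/19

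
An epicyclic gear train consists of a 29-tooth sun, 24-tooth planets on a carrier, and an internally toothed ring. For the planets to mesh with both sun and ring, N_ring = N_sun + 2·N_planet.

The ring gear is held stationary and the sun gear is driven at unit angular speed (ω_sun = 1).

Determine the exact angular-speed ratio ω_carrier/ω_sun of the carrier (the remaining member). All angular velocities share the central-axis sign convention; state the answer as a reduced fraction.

29/106

N_ring = 29 + 2·24 = 77
29(ω_s−ω_c) = −77(ω_r−ω_c),  ω_r=0, ω_s=1
29(1−ω_c) = −77(0−ω_c)  ⇒  106ω_c = 29  ⇒  ω_c = 29/106
ω_c/ω_s = 29/106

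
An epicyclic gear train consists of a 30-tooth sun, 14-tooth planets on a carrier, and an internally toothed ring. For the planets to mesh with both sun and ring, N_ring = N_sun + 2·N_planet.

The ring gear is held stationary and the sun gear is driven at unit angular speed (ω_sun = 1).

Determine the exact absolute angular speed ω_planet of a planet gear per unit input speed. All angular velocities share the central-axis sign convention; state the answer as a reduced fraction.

-15/14

N_ring = 30 + 2·14 = 58
30(ω_s−ω_c) = −58(ω_r−ω_c),  ω_r=0, ω_s=1
30(1−ω_c) = −58(0−ω_c)  ⇒  88ω_c = 30  ⇒  ω_c = 15/44
sun–planet: 30·(1−15/44) = −14·(ω_p−ω_c)  ⇒  ω_p−ω_c = −(30/14)·(29/44) = -435/308
ω_p = 15/44 − 435/308 = -15/14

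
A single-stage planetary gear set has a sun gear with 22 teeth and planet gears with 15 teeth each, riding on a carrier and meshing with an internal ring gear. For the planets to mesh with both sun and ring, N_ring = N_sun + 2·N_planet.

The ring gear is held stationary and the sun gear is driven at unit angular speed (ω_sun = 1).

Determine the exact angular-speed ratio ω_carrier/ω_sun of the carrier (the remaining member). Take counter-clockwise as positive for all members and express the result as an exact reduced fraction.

N_ring = 22 + 2·15 = 52
22(ω_s−ω_c) = −52(ω_r−ω_c),  ω_r=0, ω_s=1
22(1−ω_c) = −52(0−ω_c)  ⇒  74ω_c = 22  ⇒  ω_c = 11/37
ω_c/ω_s = 11/37

11/37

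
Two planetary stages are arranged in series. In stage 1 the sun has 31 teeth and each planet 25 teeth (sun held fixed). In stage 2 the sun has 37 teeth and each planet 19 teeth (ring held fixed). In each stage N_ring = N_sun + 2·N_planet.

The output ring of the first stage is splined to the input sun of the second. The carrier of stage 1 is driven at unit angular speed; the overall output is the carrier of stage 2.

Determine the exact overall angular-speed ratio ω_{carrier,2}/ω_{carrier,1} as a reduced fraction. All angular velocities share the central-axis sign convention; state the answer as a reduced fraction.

Stage 1: N_ring = 31 + 2·25 = 81
Stage 1: 31(ω_s−ω_c) = −81(ω_r−ω_c),  ω_s=0, ω_c=1
Stage 1: ω_r = 1 − (31/81)(0−1) = 112/81
  ⇒ ω_r¹/ω_c¹ = 112/81
Stage 2: N_ring = 37 + 2·19 = 75
Stage 2: 37(ω_s−ω_c) = −75(ω_r−ω_c),  ω_r=0, ω_s=1
Stage 2: 37(1−ω_c) = −75(0−ω_c)  ⇒  112ω_c = 37  ⇒  ω_c = 37/112
  ⇒ ω_c²/ω_s² = 37/112
Coupling ω_s² = ω_r¹ ⇒ overall = 112/81 × 37/112 = 37/81

37/81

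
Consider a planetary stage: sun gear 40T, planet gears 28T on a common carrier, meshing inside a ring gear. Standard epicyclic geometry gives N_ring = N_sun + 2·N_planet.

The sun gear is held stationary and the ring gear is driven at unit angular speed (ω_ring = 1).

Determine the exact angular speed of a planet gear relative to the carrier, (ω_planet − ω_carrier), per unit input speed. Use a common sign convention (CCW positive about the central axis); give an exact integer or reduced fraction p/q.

N_ring = 40 + 2·28 = 96
40(ω_s−ω_c) = −96(ω_r−ω_c),  ω_s=0, ω_r=1
40(0−ω_c) = −96(1−ω_c)  ⇒  136ω_c = 96  ⇒  ω_c = 12/17
sun–planet: 40·(0−12/17) = −28·(ω_p−ω_c)  ⇒  ω_p−ω_c = −(40/28)·(-12/17) = 120/119

120/119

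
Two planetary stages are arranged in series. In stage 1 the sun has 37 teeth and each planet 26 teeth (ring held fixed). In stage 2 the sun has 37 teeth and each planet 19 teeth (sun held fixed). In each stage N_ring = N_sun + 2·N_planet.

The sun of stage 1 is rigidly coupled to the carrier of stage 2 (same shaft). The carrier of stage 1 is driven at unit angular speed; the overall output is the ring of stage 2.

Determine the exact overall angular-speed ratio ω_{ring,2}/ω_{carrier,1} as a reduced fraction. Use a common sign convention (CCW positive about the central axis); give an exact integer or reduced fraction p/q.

Stage 1: N_ring = 37 + 2·26 = 89
Stage 1: 37(ω_s−ω_c) = −89(ω_r−ω_c),  ω_r=0, ω_c=1
Stage 1: ω_s = 1 − (89/37)(0−1) = 126/37
  ⇒ ω_s¹/ω_c¹ = 126/37
Stage 2: N_ring = 37 + 2·19 = 75
Stage 2: 37(ω_s−ω_c) = −75(ω_r−ω_c),  ω_s=0, ω_c=1
Stage 2: ω_r = 1 − (37/75)(0−1) = 112/75
  ⇒ ω_r²/ω_c² = 112/75
Coupling ω_c² = ω_s¹ ⇒ overall = 126/37 × 112/75 = 4704/925

4704/925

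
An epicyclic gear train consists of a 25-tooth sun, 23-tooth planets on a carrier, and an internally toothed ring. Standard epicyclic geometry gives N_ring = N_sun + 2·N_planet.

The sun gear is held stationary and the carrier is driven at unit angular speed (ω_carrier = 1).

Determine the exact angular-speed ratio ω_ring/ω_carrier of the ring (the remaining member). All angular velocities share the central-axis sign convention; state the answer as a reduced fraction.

96/71

N_ring = 25 + 2·23 = 71
25(ω_s−ω_c) = −71(ω_r−ω_c),  ω_s=0, ω_c=1
ω_r = 1 − (25/71)(0−1) = 96/71
ω_r/ω_c = 96/71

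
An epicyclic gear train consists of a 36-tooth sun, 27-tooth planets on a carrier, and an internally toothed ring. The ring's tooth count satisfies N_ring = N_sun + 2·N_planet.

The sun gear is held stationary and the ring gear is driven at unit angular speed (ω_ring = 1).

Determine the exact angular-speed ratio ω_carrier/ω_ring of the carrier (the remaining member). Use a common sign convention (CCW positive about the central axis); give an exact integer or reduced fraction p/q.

N_ring = 36 + 2·27 = 90
36(ω_s−ω_c) = −90(ω_r−ω_c),  ω_s=0, ω_r=1
36(0−ω_c) = −90(1−ω_c)  ⇒  126ω_c = 90  ⇒  ω_c = 5/7
ω_c/ω_r = 5/7

5/7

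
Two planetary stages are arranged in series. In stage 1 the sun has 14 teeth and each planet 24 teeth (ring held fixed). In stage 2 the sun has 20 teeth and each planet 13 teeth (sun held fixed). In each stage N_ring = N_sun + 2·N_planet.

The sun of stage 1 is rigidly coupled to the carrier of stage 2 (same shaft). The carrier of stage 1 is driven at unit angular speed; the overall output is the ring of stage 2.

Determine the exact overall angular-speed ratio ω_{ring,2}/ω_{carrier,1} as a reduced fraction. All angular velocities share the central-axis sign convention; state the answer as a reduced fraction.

1254/161

Stage 1: N_ring = 14 + 2·24 = 62
Stage 1: 14(ω_s−ω_c) = −62(ω_r−ω_c),  ω_r=0, ω_c=1
Stage 1: ω_s = 1 − (62/14)(0−1) = 38/7
  ⇒ ω_s¹/ω_c¹ = 38/7
Stage 2: N_ring = 20 + 2·13 = 46
Stage 2: 20(ω_s−ω_c) = −46(ω_r−ω_c),  ω_s=0, ω_c=1
Stage 2: ω_r = 1 − (20/46)(0−1) = 33/23
  ⇒ ω_r²/ω_c² = 33/23
Coupling ω_c² = ω_s¹ ⇒ overall = 38/7 × 33/23 = 1254/161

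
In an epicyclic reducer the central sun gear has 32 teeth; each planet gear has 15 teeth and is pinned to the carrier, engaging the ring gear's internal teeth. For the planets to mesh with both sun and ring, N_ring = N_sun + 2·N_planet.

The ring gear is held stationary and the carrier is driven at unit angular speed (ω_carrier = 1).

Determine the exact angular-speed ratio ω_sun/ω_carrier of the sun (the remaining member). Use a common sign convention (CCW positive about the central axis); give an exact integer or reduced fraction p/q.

N_ring = 32 + 2·15 = 62
32(ω_s−ω_c) = −62(ω_r−ω_c),  ω_r=0, ω_c=1
ω_s = 1 − (62/32)(0−1) = 47/16
ω_s/ω_c = 47/16

47/16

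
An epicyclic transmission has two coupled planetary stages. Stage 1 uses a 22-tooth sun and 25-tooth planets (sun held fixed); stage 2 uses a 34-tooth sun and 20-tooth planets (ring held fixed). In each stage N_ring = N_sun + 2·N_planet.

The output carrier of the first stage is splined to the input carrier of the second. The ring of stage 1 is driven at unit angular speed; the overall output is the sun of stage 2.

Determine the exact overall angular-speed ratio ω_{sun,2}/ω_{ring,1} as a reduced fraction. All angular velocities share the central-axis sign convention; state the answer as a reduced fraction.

Stage 1: N_ring = 22 + 2·25 = 72
Stage 1: 22(ω_s−ω_c) = −72(ω_r−ω_c),  ω_s=0, ω_r=1
Stage 1: 22(0−ω_c) = −72(1−ω_c)  ⇒  94ω_c = 72  ⇒  ω_c = 36/47
  ⇒ ω_c¹/ω_r¹ = 36/47
Stage 2: N_ring = 34 + 2·20 = 74
Stage 2: 34(ω_s−ω_c) = −74(ω_r−ω_c),  ω_r=0, ω_c=1
Stage 2: ω_s = 1 − (74/34)(0−1) = 54/17
  ⇒ ω_s²/ω_c² = 54/17
Coupling ω_c² = ω_c¹ ⇒ overall = 36/47 × 54/17 = 1944/799

1944/799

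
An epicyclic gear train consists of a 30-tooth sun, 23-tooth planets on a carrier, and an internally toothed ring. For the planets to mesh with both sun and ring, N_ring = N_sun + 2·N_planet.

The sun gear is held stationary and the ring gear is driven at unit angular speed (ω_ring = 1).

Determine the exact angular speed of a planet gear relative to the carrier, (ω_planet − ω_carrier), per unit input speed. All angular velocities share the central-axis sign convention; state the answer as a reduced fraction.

1140/1219

N_ring = 30 + 2·23 = 76
30(ω_s−ω_c) = −76(ω_r−ω_c),  ω_s=0, ω_r=1
30(0−ω_c) = −76(1−ω_c)  ⇒  106ω_c = 76  ⇒  ω_c = 38/53
sun–planet: 30·(0−38/53) = −23·(ω_p−ω_c)  ⇒  ω_p−ω_c = −(30/23)·(-38/53) = 1140/1219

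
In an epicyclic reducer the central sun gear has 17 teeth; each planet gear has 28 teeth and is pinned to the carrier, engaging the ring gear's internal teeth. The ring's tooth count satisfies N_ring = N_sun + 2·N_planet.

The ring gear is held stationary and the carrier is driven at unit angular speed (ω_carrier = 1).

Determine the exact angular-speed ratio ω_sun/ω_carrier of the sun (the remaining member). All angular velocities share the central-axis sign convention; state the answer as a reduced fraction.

90/17

N_ring = 17 + 2·28 = 73
17(ω_s−ω_c) = −73(ω_r−ω_c),  ω_r=0, ω_c=1
ω_s = 1 − (73/17)(0−1) = 90/17
ω_s/ω_c = 90/17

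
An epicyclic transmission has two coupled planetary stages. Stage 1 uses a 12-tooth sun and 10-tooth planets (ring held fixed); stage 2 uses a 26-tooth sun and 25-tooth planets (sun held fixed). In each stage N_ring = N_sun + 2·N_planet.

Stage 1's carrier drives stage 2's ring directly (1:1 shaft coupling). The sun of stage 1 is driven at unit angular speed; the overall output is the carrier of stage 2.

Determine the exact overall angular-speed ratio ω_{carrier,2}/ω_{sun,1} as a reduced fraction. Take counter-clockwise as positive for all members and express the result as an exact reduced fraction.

38/187

Stage 1: N_ring = 12 + 2·10 = 32
Stage 1: 12(ω_s−ω_c) = −32(ω_r−ω_c),  ω_r=0, ω_s=1
Stage 1: 12(1−ω_c) = −32(0−ω_c)  ⇒  44ω_c = 12  ⇒  ω_c = 3/11
  ⇒ ω_c¹/ω_s¹ = 3/11
Stage 2: N_ring = 26 + 2·25 = 76
Stage 2: 26(ω_s−ω_c) = −76(ω_r−ω_c),  ω_s=0, ω_r=1
Stage 2: 26(0−ω_c) = −76(1−ω_c)  ⇒  102ω_c = 76  ⇒  ω_c = 38/51
  ⇒ ω_c²/ω_r² = 38/51
Coupling ω_r² = ω_c¹ ⇒ overall = 3/11 × 38/51 = 38/187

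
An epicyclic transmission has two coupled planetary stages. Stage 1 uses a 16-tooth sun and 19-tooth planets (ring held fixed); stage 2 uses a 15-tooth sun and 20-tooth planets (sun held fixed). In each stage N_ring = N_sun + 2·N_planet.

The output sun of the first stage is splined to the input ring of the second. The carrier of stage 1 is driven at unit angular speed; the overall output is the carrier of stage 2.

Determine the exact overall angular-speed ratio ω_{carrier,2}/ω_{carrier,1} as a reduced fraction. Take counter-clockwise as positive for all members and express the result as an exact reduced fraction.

Stage 1: N_ring = 16 + 2·19 = 54
Stage 1: 16(ω_s−ω_c) = −54(ω_r−ω_c),  ω_r=0, ω_c=1
Stage 1: ω_s = 1 − (54/16)(0−1) = 35/8
  ⇒ ω_s¹/ω_c¹ = 35/8
Stage 2: N_ring = 15 + 2·20 = 55
Stage 2: 15(ω_s−ω_c) = −55(ω_r−ω_c),  ω_s=0, ω_r=1
Stage 2: 15(0−ω_c) = −55(1−ω_c)  ⇒  70ω_c = 55  ⇒  ω_c = 11/14
  ⇒ ω_c²/ω_r² = 11/14
Coupling ω_r² = ω_s¹ ⇒ overall = 35/8 × 11/14 = 55/16

55/16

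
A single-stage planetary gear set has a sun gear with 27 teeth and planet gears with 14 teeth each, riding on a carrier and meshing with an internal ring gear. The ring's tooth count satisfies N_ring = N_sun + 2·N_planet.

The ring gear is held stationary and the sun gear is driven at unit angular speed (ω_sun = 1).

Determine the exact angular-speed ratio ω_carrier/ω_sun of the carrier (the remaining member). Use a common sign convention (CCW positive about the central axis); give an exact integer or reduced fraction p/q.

N_ring = 27 + 2·14 = 55
27(ω_s−ω_c) = −55(ω_r−ω_c),  ω_r=0, ω_s=1
27(1−ω_c) = −55(0−ω_c)  ⇒  82ω_c = 27  ⇒  ω_c = 27/82
ω_c/ω_s = 27/82

27/82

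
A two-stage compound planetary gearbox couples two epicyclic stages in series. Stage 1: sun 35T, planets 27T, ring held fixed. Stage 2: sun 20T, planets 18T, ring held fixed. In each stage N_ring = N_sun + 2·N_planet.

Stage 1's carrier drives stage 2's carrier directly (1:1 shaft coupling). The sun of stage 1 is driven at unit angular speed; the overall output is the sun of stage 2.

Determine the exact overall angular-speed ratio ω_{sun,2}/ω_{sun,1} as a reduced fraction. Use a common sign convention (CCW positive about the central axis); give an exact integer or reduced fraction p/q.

Stage 1: N_ring = 35 + 2·27 = 89
Stage 1: 35(ω_s−ω_c) = −89(ω_r−ω_c),  ω_r=0, ω_s=1
Stage 1: 35(1−ω_c) = −89(0−ω_c)  ⇒  124ω_c = 35  ⇒  ω_c = 35/124
  ⇒ ω_c¹/ω_s¹ = 35/124
Stage 2: N_ring = 20 + 2·18 = 56
Stage 2: 20(ω_s−ω_c) = −56(ω_r−ω_c),  ω_r=0, ω_c=1
Stage 2: ω_s = 1 − (56/20)(0−1) = 19/5
  ⇒ ω_s²/ω_c² = 19/5
Coupling ω_c² = ω_c¹ ⇒ overall = 35/124 × 19/5 = 133/124

133/124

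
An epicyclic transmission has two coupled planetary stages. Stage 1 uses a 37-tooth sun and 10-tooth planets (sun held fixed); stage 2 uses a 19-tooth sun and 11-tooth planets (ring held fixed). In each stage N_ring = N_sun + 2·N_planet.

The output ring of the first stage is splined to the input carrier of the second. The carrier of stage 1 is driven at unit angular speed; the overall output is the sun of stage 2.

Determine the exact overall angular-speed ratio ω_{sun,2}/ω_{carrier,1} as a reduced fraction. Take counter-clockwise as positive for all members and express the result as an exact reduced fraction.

Stage 1: N_ring = 37 + 2·10 = 57
Stage 1: 37(ω_s−ω_c) = −57(ω_r−ω_c),  ω_s=0, ω_c=1
Stage 1: ω_r = 1 − (37/57)(0−1) = 94/57
  ⇒ ω_r¹/ω_c¹ = 94/57
Stage 2: N_ring = 19 + 2·11 = 41
Stage 2: 19(ω_s−ω_c) = −41(ω_r−ω_c),  ω_r=0, ω_c=1
Stage 2: ω_s = 1 − (41/19)(0−1) = 60/19
  ⇒ ω_s²/ω_c² = 60/19
Coupling ω_c² = ω_r¹ ⇒ overall = 94/57 × 60/19 = 1880/361

1880/361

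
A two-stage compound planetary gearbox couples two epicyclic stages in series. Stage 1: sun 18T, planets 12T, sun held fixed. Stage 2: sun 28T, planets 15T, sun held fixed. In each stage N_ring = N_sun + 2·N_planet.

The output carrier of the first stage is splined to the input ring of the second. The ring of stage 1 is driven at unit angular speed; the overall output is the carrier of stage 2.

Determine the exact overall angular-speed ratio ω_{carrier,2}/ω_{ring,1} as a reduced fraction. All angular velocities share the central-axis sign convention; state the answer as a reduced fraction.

Stage 1: N_ring = 18 + 2·12 = 42
Stage 1: 18(ω_s−ω_c) = −42(ω_r−ω_c),  ω_s=0, ω_r=1
Stage 1: 18(0−ω_c) = −42(1−ω_c)  ⇒  60ω_c = 42  ⇒  ω_c = 7/10
  ⇒ ω_c¹/ω_r¹ = 7/10
Stage 2: N_ring = 28 + 2·15 = 58
Stage 2: 28(ω_s−ω_c) = −58(ω_r−ω_c),  ω_s=0, ω_r=1
Stage 2: 28(0−ω_c) = −58(1−ω_c)  ⇒  86ω_c = 58  ⇒  ω_c = 29/43
  ⇒ ω_c²/ω_r² = 29/43
Coupling ω_r² = ω_c¹ ⇒ overall = 7/10 × 29/43 = 203/430

203/430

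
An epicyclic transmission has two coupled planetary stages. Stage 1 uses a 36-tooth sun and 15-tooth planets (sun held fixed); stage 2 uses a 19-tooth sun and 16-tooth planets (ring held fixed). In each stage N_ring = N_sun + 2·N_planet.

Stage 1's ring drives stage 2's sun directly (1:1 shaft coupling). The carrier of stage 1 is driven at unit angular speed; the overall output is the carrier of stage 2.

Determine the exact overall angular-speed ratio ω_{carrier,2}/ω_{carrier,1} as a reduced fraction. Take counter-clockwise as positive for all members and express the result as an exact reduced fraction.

Stage 1: N_ring = 36 + 2·15 = 66
Stage 1: 36(ω_s−ω_c) = −66(ω_r−ω_c),  ω_s=0, ω_c=1
Stage 1: ω_r = 1 − (36/66)(0−1) = 17/11
  ⇒ ω_r¹/ω_c¹ = 17/11
Stage 2: N_ring = 19 + 2·16 = 51
Stage 2: 19(ω_s−ω_c) = −51(ω_r−ω_c),  ω_r=0, ω_s=1
Stage 2: 19(1−ω_c) = −51(0−ω_c)  ⇒  70ω_c = 19  ⇒  ω_c = 19/70
  ⇒ ω_c²/ω_s² = 19/70
Coupling ω_s² = ω_r¹ ⇒ overall = 17/11 × 19/70 = 323/770

323/770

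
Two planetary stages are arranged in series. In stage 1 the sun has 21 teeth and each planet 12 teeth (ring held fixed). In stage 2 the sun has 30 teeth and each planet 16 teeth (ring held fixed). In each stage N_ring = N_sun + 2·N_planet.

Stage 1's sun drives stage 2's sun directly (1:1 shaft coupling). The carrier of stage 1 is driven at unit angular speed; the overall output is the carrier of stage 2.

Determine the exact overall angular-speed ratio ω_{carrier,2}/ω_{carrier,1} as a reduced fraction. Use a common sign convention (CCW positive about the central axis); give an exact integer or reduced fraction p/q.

165/161

Stage 1: N_ring = 21 + 2·12 = 45
Stage 1: 21(ω_s−ω_c) = −45(ω_r−ω_c),  ω_r=0, ω_c=1
Stage 1: ω_s = 1 − (45/21)(0−1) = 22/7
  ⇒ ω_s¹/ω_c¹ = 22/7
Stage 2: N_ring = 30 + 2·16 = 62
Stage 2: 30(ω_s−ω_c) = −62(ω_r−ω_c),  ω_r=0, ω_s=1
Stage 2: 30(1−ω_c) = −62(0−ω_c)  ⇒  92ω_c = 30  ⇒  ω_c = 15/46
  ⇒ ω_c²/ω_s² = 15/46
Coupling ω_s² = ω_s¹ ⇒ overall = 22/7 × 15/46 = 165/161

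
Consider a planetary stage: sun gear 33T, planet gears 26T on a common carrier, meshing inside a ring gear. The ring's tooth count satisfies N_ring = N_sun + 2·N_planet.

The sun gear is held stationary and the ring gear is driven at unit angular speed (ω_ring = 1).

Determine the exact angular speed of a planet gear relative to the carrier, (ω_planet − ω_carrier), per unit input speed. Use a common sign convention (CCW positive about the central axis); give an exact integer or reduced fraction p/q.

N_ring = 33 + 2·26 = 85
33(ω_s−ω_c) = −85(ω_r−ω_c),  ω_s=0, ω_r=1
33(0−ω_c) = −85(1−ω_c)  ⇒  118ω_c = 85  ⇒  ω_c = 85/118
sun–planet: 33·(0−85/118) = −26·(ω_p−ω_c)  ⇒  ω_p−ω_c = −(33/26)·(-85/118) = 2805/3068

2805/3068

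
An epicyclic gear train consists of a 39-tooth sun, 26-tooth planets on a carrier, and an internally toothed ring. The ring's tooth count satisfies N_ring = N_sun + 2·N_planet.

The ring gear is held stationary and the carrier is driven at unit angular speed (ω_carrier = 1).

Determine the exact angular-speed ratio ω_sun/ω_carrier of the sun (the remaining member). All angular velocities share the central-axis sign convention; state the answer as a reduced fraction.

10/3

N_ring = 39 + 2·26 = 91
39(ω_s−ω_c) = −91(ω_r−ω_c),  ω_r=0, ω_c=1
ω_s = 1 − (91/39)(0−1) = 10/3
ω_s/ω_c = 10/3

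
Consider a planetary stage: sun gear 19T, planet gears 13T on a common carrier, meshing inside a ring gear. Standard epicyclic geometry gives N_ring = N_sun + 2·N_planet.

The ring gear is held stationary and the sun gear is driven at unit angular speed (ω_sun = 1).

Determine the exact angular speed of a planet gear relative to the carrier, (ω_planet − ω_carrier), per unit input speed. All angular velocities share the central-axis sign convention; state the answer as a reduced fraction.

N_ring = 19 + 2·13 = 45
19(ω_s−ω_c) = −45(ω_r−ω_c),  ω_r=0, ω_s=1
19(1−ω_c) = −45(0−ω_c)  ⇒  64ω_c = 19  ⇒  ω_c = 19/64
sun–planet: 19·(1−19/64) = −13·(ω_p−ω_c)  ⇒  ω_p−ω_c = −(19/13)·(45/64) = -855/832

-855/832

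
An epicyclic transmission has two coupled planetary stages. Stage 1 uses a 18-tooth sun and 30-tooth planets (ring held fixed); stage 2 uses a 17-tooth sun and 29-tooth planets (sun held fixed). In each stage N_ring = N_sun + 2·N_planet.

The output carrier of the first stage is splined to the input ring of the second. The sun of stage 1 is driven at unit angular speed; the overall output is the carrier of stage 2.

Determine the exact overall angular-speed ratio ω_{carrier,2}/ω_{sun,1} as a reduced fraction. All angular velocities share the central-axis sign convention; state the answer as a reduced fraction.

Stage 1: N_ring = 18 + 2·30 = 78
Stage 1: 18(ω_s−ω_c) = −78(ω_r−ω_c),  ω_r=0, ω_s=1
Stage 1: 18(1−ω_c) = −78(0−ω_c)  ⇒  96ω_c = 18  ⇒  ω_c = 3/16
  ⇒ ω_c¹/ω_s¹ = 3/16
Stage 2: N_ring = 17 + 2·29 = 75
Stage 2: 17(ω_s−ω_c) = −75(ω_r−ω_c),  ω_s=0, ω_r=1
Stage 2: 17(0−ω_c) = −75(1−ω_c)  ⇒  92ω_c = 75  ⇒  ω_c = 75/92
  ⇒ ω_c²/ω_r² = 75/92
Coupling ω_r² = ω_c¹ ⇒ overall = 3/16 × 75/92 = 225/1472

225/1472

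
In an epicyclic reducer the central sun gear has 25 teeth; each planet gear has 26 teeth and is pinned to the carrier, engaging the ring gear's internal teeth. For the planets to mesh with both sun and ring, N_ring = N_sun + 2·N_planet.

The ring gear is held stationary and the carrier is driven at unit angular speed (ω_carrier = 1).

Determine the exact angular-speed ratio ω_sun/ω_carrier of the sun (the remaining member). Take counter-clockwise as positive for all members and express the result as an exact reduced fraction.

N_ring = 25 + 2·26 = 77
25(ω_s−ω_c) = −77(ω_r−ω_c),  ω_r=0, ω_c=1
ω_s = 1 − (77/25)(0−1) = 102/25
ω_s/ω_c = 102/25

102/25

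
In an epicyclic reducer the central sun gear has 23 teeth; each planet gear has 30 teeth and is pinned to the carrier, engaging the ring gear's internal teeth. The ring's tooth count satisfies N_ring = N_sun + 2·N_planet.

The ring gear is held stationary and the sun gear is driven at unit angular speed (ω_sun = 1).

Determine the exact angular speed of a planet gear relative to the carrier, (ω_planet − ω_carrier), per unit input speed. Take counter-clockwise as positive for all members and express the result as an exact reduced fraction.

-1909/3180

N_ring = 23 + 2·30 = 83
23(ω_s−ω_c) = −83(ω_r−ω_c),  ω_r=0, ω_s=1
23(1−ω_c) = −83(0−ω_c)  ⇒  106ω_c = 23  ⇒  ω_c = 23/106
sun–planet: 23·(1−23/106) = −30·(ω_p−ω_c)  ⇒  ω_p−ω_c = −(23/30)·(83/106) = -1909/3180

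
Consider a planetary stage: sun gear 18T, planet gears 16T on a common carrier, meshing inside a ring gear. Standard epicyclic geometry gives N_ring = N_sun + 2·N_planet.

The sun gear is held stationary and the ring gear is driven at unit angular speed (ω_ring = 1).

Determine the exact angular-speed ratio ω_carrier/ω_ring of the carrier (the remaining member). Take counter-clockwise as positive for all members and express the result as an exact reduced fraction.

25/34

N_ring = 18 + 2·16 = 50
18(ω_s−ω_c) = −50(ω_r−ω_c),  ω_s=0, ω_r=1
18(0−ω_c) = −50(1−ω_c)  ⇒  68ω_c = 50  ⇒  ω_c = 25/34
ω_c/ω_r = 25/34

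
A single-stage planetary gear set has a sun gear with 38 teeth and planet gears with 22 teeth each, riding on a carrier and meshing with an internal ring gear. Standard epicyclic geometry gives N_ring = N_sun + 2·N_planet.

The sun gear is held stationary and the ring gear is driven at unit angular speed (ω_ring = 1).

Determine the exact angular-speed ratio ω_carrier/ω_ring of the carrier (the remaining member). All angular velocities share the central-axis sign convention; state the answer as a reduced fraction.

41/60

N_ring = 38 + 2·22 = 82
38(ω_s−ω_c) = −82(ω_r−ω_c),  ω_s=0, ω_r=1
38(0−ω_c) = −82(1−ω_c)  ⇒  120ω_c = 82  ⇒  ω_c = 41/60
ω_c/ω_r = 41/60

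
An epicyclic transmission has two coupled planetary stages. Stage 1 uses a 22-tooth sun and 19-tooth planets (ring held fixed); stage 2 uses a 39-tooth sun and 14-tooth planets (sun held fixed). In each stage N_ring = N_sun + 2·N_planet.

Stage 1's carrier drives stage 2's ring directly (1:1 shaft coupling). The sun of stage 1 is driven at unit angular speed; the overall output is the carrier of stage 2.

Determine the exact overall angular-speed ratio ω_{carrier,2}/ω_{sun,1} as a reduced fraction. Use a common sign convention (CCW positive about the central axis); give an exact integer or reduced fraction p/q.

Stage 1: N_ring = 22 + 2·19 = 60
Stage 1: 22(ω_s−ω_c) = −60(ω_r−ω_c),  ω_r=0, ω_s=1
Stage 1: 22(1−ω_c) = −60(0−ω_c)  ⇒  82ω_c = 22  ⇒  ω_c = 11/41
  ⇒ ω_c¹/ω_s¹ = 11/41
Stage 2: N_ring = 39 + 2·14 = 67
Stage 2: 39(ω_s−ω_c) = −67(ω_r−ω_c),  ω_s=0, ω_r=1
Stage 2: 39(0−ω_c) = −67(1−ω_c)  ⇒  106ω_c = 67  ⇒  ω_c = 67/106
  ⇒ ω_c²/ω_r² = 67/106
Coupling ω_r² = ω_c¹ ⇒ overall = 11/41 × 67/106 = 737/4346

737/4346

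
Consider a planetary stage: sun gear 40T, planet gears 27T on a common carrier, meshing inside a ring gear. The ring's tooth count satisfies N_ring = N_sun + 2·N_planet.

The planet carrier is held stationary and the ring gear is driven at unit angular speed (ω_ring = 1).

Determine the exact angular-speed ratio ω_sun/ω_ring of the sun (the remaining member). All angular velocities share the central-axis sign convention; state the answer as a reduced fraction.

-47/20

N_ring = 40 + 2·27 = 94
40(ω_s−ω_c) = −94(ω_r−ω_c),  ω_c=0, ω_r=1
ω_s = 0 − (94/40)(1−0) = -47/20
ω_s/ω_r = -47/20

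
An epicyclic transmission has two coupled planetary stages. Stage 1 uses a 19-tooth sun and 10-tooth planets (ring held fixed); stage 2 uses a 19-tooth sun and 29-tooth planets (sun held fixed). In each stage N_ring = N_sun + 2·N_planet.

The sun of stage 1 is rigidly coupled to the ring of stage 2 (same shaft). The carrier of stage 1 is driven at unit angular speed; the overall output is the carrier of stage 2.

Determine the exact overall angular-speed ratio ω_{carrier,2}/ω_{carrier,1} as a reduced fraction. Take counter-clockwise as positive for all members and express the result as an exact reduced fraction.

2233/912

Stage 1: N_ring = 19 + 2·10 = 39
Stage 1: 19(ω_s−ω_c) = −39(ω_r−ω_c),  ω_r=0, ω_c=1
Stage 1: ω_s = 1 − (39/19)(0−1) = 58/19
  ⇒ ω_s¹/ω_c¹ = 58/19
Stage 2: N_ring = 19 + 2·29 = 77
Stage 2: 19(ω_s−ω_c) = −77(ω_r−ω_c),  ω_s=0, ω_r=1
Stage 2: 19(0−ω_c) = −77(1−ω_c)  ⇒  96ω_c = 77  ⇒  ω_c = 77/96
  ⇒ ω_c²/ω_r² = 77/96
Coupling ω_r² = ω_s¹ ⇒ overall = 58/19 × 77/96 = 2233/912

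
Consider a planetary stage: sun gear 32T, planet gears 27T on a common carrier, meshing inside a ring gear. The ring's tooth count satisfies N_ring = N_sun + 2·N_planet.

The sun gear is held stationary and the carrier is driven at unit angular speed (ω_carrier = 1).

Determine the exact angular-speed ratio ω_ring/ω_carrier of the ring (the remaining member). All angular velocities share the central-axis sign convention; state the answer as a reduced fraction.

N_ring = 32 + 2·27 = 86
32(ω_s−ω_c) = −86(ω_r−ω_c),  ω_s=0, ω_c=1
ω_r = 1 − (32/86)(0−1) = 59/43
ω_r/ω_c = 59/43

59/43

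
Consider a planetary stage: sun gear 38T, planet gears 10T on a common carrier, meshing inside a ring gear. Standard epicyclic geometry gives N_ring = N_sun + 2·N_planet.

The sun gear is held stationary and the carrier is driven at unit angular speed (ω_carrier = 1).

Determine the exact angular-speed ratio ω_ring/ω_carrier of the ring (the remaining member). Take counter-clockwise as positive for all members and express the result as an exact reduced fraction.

48/29

N_ring = 38 + 2·10 = 58
38(ω_s−ω_c) = −58(ω_r−ω_c),  ω_s=0, ω_c=1
ω_r = 1 − (38/58)(0−1) = 48/29
ω_r/ω_c = 48/29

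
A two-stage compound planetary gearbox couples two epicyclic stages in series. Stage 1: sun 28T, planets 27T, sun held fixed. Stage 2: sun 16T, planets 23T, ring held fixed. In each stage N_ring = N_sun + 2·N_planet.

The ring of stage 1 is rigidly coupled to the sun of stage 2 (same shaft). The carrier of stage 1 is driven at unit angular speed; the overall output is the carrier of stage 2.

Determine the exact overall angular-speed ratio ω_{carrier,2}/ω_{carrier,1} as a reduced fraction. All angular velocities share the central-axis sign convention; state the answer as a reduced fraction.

Stage 1: N_ring = 28 + 2·27 = 82
Stage 1: 28(ω_s−ω_c) = −82(ω_r−ω_c),  ω_s=0, ω_c=1
Stage 1: ω_r = 1 − (28/82)(0−1) = 55/41
  ⇒ ω_r¹/ω_c¹ = 55/41
Stage 2: N_ring = 16 + 2·23 = 62
Stage 2: 16(ω_s−ω_c) = −62(ω_r−ω_c),  ω_r=0, ω_s=1
Stage 2: 16(1−ω_c) = −62(0−ω_c)  ⇒  78ω_c = 16  ⇒  ω_c = 8/39
  ⇒ ω_c²/ω_s² = 8/39
Coupling ω_s² = ω_r¹ ⇒ overall = 55/41 × 8/39 = 440/1599

440/1599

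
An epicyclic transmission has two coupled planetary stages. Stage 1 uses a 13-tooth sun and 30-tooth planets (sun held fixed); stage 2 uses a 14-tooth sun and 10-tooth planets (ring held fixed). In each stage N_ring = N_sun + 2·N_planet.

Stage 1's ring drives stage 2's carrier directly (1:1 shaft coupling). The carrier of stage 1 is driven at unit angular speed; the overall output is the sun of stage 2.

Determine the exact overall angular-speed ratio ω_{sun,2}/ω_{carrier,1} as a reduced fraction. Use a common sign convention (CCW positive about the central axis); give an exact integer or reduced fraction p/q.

Stage 1: N_ring = 13 + 2·30 = 73
Stage 1: 13(ω_s−ω_c) = −73(ω_r−ω_c),  ω_s=0, ω_c=1
Stage 1: ω_r = 1 − (13/73)(0−1) = 86/73
  ⇒ ω_r¹/ω_c¹ = 86/73
Stage 2: N_ring = 14 + 2·10 = 34
Stage 2: 14(ω_s−ω_c) = −34(ω_r−ω_c),  ω_r=0, ω_c=1
Stage 2: ω_s = 1 − (34/14)(0−1) = 24/7
  ⇒ ω_s²/ω_c² = 24/7
Coupling ω_c² = ω_r¹ ⇒ overall = 86/73 × 24/7 = 2064/511

2064/511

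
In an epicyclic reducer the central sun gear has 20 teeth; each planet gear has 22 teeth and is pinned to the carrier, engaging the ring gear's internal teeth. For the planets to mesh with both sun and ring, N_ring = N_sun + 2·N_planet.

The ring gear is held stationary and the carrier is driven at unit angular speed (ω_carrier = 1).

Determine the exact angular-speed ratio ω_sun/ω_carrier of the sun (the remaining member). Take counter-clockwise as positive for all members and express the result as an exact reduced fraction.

N_ring = 20 + 2·22 = 64
20(ω_s−ω_c) = −64(ω_r−ω_c),  ω_r=0, ω_c=1
ω_s = 1 − (64/20)(0−1) = 21/5
ω_s/ω_c = 21/5

21/5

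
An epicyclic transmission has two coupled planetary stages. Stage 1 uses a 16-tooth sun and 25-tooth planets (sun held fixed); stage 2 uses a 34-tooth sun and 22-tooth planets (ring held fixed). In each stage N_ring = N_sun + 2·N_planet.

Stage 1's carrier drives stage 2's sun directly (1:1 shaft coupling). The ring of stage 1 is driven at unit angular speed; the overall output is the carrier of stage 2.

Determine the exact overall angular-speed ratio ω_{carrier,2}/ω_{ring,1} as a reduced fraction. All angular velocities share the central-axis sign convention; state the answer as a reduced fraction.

Stage 1: N_ring = 16 + 2·25 = 66
Stage 1: 16(ω_s−ω_c) = −66(ω_r−ω_c),  ω_s=0, ω_r=1
Stage 1: 16(0−ω_c) = −66(1−ω_c)  ⇒  82ω_c = 66  ⇒  ω_c = 33/41
  ⇒ ω_c¹/ω_r¹ = 33/41
Stage 2: N_ring = 34 + 2·22 = 78
Stage 2: 34(ω_s−ω_c) = −78(ω_r−ω_c),  ω_r=0, ω_s=1
Stage 2: 34(1−ω_c) = −78(0−ω_c)  ⇒  112ω_c = 34  ⇒  ω_c = 17/56
  ⇒ ω_c²/ω_s² = 17/56
Coupling ω_s² = ω_c¹ ⇒ overall = 33/41 × 17/56 = 561/2296

561/2296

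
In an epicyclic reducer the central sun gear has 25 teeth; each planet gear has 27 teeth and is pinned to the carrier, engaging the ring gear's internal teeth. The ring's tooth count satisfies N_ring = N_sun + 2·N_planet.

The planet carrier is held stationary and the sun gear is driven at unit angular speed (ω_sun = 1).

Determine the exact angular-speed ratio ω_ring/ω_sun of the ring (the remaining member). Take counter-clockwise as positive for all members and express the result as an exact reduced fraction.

-25/79

N_ring = 25 + 2·27 = 79
25(ω_s−ω_c) = −79(ω_r−ω_c),  ω_c=0, ω_s=1
ω_r = 0 − (25/79)(1−0) = -25/79
ω_r/ω_s = -25/79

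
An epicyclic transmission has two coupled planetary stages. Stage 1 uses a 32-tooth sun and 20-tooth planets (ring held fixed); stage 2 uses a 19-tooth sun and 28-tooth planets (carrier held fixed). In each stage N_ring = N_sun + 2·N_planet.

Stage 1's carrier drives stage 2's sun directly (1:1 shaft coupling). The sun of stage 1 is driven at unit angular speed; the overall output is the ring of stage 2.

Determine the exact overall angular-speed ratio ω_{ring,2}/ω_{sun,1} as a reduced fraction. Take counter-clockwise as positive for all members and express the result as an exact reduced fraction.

-76/975

Stage 1: N_ring = 32 + 2·20 = 72
Stage 1: 32(ω_s−ω_c) = −72(ω_r−ω_c),  ω_r=0, ω_s=1
Stage 1: 32(1−ω_c) = −72(0−ω_c)  ⇒  104ω_c = 32  ⇒  ω_c = 4/13
  ⇒ ω_c¹/ω_s¹ = 4/13
Stage 2: N_ring = 19 + 2·28 = 75
Stage 2: 19(ω_s−ω_c) = −75(ω_r−ω_c),  ω_c=0, ω_s=1
Stage 2: ω_r = 0 − (19/75)(1−0) = -19/75
  ⇒ ω_r²/ω_s² = -19/75
Coupling ω_s² = ω_c¹ ⇒ overall = 4/13 × -19/75 = -76/975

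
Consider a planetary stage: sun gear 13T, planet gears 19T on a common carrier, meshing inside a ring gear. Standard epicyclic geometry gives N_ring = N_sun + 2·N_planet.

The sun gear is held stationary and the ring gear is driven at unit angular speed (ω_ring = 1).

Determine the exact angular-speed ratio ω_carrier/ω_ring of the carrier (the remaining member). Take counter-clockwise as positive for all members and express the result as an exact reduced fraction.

N_ring = 13 + 2·19 = 51
13(ω_s−ω_c) = −51(ω_r−ω_c),  ω_s=0, ω_r=1
13(0−ω_c) = −51(1−ω_c)  ⇒  64ω_c = 51  ⇒  ω_c = 51/64
ω_c/ω_r = 51/64

51/64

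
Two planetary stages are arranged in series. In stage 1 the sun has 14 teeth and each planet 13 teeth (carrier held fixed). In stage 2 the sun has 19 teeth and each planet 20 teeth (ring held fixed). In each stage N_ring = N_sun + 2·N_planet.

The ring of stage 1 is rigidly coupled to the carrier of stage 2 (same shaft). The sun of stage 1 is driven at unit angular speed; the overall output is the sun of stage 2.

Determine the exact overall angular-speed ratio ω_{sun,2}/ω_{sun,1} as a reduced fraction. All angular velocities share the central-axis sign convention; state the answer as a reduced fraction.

-273/190

Stage 1: N_ring = 14 + 2·13 = 40
Stage 1: 14(ω_s−ω_c) = −40(ω_r−ω_c),  ω_c=0, ω_s=1
Stage 1: ω_r = 0 − (14/40)(1−0) = -7/20
  ⇒ ω_r¹/ω_s¹ = -7/20
Stage 2: N_ring = 19 + 2·20 = 59
Stage 2: 19(ω_s−ω_c) = −59(ω_r−ω_c),  ω_r=0, ω_c=1
Stage 2: ω_s = 1 − (59/19)(0−1) = 78/19
  ⇒ ω_s²/ω_c² = 78/19
Coupling ω_c² = ω_r¹ ⇒ overall = -7/20 × 78/19 = -273/190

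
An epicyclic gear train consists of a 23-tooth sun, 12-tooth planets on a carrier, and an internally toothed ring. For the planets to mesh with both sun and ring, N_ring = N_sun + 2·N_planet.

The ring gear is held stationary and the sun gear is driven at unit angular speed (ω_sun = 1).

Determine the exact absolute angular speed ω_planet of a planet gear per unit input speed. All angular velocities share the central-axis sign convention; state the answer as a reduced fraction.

-23/24

N_ring = 23 + 2·12 = 47
23(ω_s−ω_c) = −47(ω_r−ω_c),  ω_r=0, ω_s=1
23(1−ω_c) = −47(0−ω_c)  ⇒  70ω_c = 23  ⇒  ω_c = 23/70
sun–planet: 23·(1−23/70) = −12·(ω_p−ω_c)  ⇒  ω_p−ω_c = −(23/12)·(47/70) = -1081/840
ω_p = 23/70 − 1081/840 = -23/24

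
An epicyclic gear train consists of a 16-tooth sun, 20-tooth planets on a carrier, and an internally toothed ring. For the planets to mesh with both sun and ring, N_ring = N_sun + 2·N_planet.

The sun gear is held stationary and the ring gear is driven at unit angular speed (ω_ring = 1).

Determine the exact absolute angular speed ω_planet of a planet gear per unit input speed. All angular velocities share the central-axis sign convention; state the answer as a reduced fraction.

N_ring = 16 + 2·20 = 56
16(ω_s−ω_c) = −56(ω_r−ω_c),  ω_s=0, ω_r=1
16(0−ω_c) = −56(1−ω_c)  ⇒  72ω_c = 56  ⇒  ω_c = 7/9
sun–planet: 16·(0−7/9) = −20·(ω_p−ω_c)  ⇒  ω_p−ω_c = −(16/20)·(-7/9) = 28/45
ω_p = 7/9 + 28/45 = 7/5

7/5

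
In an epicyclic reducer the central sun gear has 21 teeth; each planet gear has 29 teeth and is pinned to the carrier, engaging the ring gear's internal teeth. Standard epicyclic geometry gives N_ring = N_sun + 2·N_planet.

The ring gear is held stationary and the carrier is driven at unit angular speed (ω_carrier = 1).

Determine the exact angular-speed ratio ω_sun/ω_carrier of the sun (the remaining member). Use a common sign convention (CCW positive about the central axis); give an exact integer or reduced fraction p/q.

N_ring = 21 + 2·29 = 79
21(ω_s−ω_c) = −79(ω_r−ω_c),  ω_r=0, ω_c=1
ω_s = 1 − (79/21)(0−1) = 100/21
ω_s/ω_c = 100/21

100/21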